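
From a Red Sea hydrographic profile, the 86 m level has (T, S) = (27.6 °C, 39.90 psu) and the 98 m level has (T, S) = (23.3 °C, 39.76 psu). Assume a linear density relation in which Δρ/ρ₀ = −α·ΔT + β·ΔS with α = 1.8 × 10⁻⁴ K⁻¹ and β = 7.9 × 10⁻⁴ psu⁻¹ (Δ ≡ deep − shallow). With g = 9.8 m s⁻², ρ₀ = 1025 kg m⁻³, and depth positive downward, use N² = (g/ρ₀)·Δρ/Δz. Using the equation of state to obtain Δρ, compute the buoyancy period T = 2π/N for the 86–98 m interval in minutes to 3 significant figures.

4.50 min

ΔT = -4.3 K, ΔS = -0.14 psu (deep − shallow).
Δρ/ρ₀ = −αΔT + βΔS = 7.74 × 10⁻⁴ − 1.106 × 10⁻⁴ = 6.634 × 10⁻⁴, so Δρ ≈ 0.6800 kg m⁻³.
N² = (g/ρ₀)·Δρ/Δz = g·(Δρ/ρ₀)/Δz = 9.8 × 6.634 × 10⁻⁴ / 12 = 5.4178 × 10⁻⁴ s⁻².
N = √(5.4178 × 10⁻⁴) = 0.023276 rad s⁻¹ → T = 2π/N = 269.94 s = 4.4990 min ≈ 4.50 min.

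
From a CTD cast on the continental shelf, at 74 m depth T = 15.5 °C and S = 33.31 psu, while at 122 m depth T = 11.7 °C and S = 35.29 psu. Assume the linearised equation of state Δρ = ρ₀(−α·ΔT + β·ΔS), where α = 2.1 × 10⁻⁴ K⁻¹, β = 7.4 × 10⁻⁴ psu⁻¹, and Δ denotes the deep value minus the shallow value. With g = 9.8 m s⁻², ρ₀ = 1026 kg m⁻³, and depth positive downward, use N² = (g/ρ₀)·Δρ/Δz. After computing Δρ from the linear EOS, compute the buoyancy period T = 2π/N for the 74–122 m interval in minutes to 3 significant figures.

4.87 min

ΔT = -3.8 K, ΔS = +1.98 psu (deep − shallow).
Δρ/ρ₀ = −αΔT + βΔS = 7.98 × 10⁻⁴ + 1.4652 × 10⁻³ = 2.2632 × 10⁻³, so Δρ ≈ 2.322 kg m⁻³.
N² = (g/ρ₀)·Δρ/Δz = g·(Δρ/ρ₀)/Δz = 9.8 × 2.2632 × 10⁻³ / 48 = 4.6207 × 10⁻⁴ s⁻².
N = √(4.6207 × 10⁻⁴) = 0.021496 rad s⁻¹ → T = 2π/N = 292.30 s = 4.8717 min ≈ 4.87 min.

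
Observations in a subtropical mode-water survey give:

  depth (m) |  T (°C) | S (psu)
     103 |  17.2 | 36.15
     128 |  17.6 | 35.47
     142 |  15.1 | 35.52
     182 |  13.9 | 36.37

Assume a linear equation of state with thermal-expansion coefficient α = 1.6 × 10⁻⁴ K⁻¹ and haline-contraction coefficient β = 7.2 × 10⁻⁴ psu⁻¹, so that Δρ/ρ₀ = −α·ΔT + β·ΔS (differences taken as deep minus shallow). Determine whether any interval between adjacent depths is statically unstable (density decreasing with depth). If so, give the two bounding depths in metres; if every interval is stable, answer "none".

Evaluate Δρ/ρ₀ = −αΔT + βΔS across each adjacent pair:
  103–128 m: −αΔT+βΔS = −(1.6 × 10⁻⁴)(+0.4)+(7.2 × 10⁻⁴)(-0.68) = -5.5 × 10⁻⁴ → UNSTABLE
  128–142 m: −αΔT+βΔS = −(1.6 × 10⁻⁴)(-2.5)+(7.2 × 10⁻⁴)(+0.05) = 4.4 × 10⁻⁴ → stable
  142–182 m: −αΔT+βΔS = −(1.6 × 10⁻⁴)(-1.2)+(7.2 × 10⁻⁴)(+0.85) = 8.0 × 10⁻⁴ → stable
The 103–128 m interval has Δρ < 0: lighter water underlies denser water.

103–128 m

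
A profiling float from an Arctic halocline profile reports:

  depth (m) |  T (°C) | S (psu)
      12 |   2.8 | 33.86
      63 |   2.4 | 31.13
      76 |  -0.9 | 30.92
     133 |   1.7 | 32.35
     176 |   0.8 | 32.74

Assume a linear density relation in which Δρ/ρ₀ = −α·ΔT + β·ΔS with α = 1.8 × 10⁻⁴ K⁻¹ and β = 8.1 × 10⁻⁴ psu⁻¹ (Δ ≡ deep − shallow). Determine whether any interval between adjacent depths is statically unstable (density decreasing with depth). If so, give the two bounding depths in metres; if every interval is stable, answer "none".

Evaluate Δρ/ρ₀ = −αΔT + βΔS across each adjacent pair:
  12–63 m: −αΔT+βΔS = −(1.8 × 10⁻⁴)(-0.4)+(8.1 × 10⁻⁴)(-2.73) = -2.1 × 10⁻³ → UNSTABLE
  63–76 m: −αΔT+βΔS = −(1.8 × 10⁻⁴)(-3.3)+(8.1 × 10⁻⁴)(-0.21) = 4.2 × 10⁻⁴ → stable
  76–133 m: −αΔT+βΔS = −(1.8 × 10⁻⁴)(+2.6)+(8.1 × 10⁻⁴)(+1.43) = 6.9 × 10⁻⁴ → stable
  133–176 m: −αΔT+βΔS = −(1.8 × 10⁻⁴)(-0.9)+(8.1 × 10⁻⁴)(+0.39) = 4.8 × 10⁻⁴ → stable
The 12–63 m interval has Δρ < 0: lighter water underlies denser water.

12–63 m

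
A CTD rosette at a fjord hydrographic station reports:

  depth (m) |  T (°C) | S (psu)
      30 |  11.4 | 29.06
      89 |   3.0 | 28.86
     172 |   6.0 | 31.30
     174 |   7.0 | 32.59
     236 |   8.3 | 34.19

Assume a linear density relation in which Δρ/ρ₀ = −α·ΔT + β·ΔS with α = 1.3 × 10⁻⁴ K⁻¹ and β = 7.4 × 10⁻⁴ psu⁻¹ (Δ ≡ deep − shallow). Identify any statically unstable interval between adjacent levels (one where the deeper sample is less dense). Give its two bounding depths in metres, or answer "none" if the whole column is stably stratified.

Evaluate Δρ/ρ₀ = −αΔT + βΔS across each adjacent pair:
  30–89 m: −αΔT+βΔS = −(1.3 × 10⁻⁴)(-8.4)+(7.4 × 10⁻⁴)(-0.20) = 9.4 × 10⁻⁴ → stable
  89–172 m: −αΔT+βΔS = −(1.3 × 10⁻⁴)(+3.0)+(7.4 × 10⁻⁴)(+2.44) = 1.4 × 10⁻³ → stable
  172–174 m: −αΔT+βΔS = −(1.3 × 10⁻⁴)(+1.0)+(7.4 × 10⁻⁴)(+1.29) = 8.2 × 10⁻⁴ → stable
  174–236 m: −αΔT+βΔS = −(1.3 × 10⁻⁴)(+1.3)+(7.4 × 10⁻⁴)(+1.60) = 1.0 × 10⁻³ → stable
Every interval has Δρ > 0: the column is stably stratified throughout.

none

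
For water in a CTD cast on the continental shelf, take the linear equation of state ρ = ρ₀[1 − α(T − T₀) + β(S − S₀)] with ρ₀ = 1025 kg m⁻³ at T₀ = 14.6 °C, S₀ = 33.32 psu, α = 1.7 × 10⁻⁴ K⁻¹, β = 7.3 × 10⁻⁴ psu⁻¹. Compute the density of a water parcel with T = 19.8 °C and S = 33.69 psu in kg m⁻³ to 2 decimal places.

T − T₀ = +5.2 K, S − S₀ = +0.37 psu.
Bracket = 1 − α·(+5.2) + β·(+0.37) = 1 + (-6.139 × 10⁻⁴) = 0.9993861.
ρ = 1025 × 0.9993861 = 1024.37 kg m⁻³.

1024.37 kg m⁻³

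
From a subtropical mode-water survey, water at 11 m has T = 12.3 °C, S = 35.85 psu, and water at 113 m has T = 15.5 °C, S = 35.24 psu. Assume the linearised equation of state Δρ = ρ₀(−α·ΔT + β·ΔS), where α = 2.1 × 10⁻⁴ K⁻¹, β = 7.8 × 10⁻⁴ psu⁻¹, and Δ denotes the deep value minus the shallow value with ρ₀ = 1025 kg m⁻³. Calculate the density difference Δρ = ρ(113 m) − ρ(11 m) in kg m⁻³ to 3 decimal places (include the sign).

ΔT = +3.2 K, ΔS = -0.61 psu (deep − shallow).
Δρ/ρ₀ = −(2.1 × 10⁻⁴)(+3.2) + (7.8 × 10⁻⁴)(-0.61) = -1.1478 × 10⁻³.
Δρ = 1025 × (-1.1478 × 10⁻³) = -1.176 kg m⁻³.
Negative Δρ: lighter below, statically unstable.

-1.176 kg m⁻³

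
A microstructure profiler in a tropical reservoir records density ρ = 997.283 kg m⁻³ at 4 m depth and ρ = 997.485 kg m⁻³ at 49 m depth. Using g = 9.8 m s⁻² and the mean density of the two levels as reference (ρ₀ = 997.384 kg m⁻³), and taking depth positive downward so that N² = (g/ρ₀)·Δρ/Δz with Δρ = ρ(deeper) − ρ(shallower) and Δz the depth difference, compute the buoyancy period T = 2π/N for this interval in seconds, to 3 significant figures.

946 s

Δρ = 997.485 − 997.283 = 0.202 kg m⁻³ over Δz = 49 − 4 = 45 m.
N² = (9.8/997.384) × (0.202/45) = 4.4106 × 10⁻⁵ s⁻².
N = √(4.4106 × 10⁻⁵) = 6.6412 × 10⁻³ rad s⁻¹, so T = 2π/N = 946.09 s ≈ 946 s.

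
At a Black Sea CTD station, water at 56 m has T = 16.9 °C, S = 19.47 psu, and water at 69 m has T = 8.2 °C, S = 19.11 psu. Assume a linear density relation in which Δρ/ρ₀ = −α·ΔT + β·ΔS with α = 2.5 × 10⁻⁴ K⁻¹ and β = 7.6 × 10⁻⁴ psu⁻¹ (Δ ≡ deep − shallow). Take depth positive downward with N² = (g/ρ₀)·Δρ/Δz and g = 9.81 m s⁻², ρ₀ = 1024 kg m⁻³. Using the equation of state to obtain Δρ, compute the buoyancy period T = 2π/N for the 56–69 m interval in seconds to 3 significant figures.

166 s

ΔT = -8.7 K, ΔS = -0.36 psu (deep − shallow).
Δρ/ρ₀ = −αΔT + βΔS = 2.175 × 10⁻³ − 2.736 × 10⁻⁴ = 1.9014 × 10⁻³, so Δρ ≈ 1.947 kg m⁻³.
N² = (g/ρ₀)·Δρ/Δz = g·(Δρ/ρ₀)/Δz = 9.81 × 1.9014 × 10⁻³ / 13 = 1.4348 × 10⁻³ s⁻².
N = √(1.4348 × 10⁻³) = 0.037879 rad s⁻¹ → T = 2π/N = 165.88 s ≈ 166 s.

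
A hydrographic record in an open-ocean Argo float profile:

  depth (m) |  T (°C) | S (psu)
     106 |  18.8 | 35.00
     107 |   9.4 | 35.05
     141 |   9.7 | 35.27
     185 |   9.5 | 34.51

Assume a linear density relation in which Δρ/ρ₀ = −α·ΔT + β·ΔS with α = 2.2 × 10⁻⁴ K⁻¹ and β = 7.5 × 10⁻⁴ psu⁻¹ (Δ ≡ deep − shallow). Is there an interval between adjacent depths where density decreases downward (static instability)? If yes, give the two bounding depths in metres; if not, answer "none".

Evaluate Δρ/ρ₀ = −αΔT + βΔS across each adjacent pair:
  106–107 m: −αΔT+βΔS = −(2.2 × 10⁻⁴)(-9.4)+(7.5 × 10⁻⁴)(+0.05) = 2.1 × 10⁻³ → stable
  107–141 m: −αΔT+βΔS = −(2.2 × 10⁻⁴)(+0.3)+(7.5 × 10⁻⁴)(+0.22) = 9.9 × 10⁻⁵ → stable
  141–185 m: −αΔT+βΔS = −(2.2 × 10⁻⁴)(-0.2)+(7.5 × 10⁻⁴)(-0.76) = -5.3 × 10⁻⁴ → UNSTABLE
The 141–185 m interval has Δρ < 0: lighter water underlies denser water.

141–185 m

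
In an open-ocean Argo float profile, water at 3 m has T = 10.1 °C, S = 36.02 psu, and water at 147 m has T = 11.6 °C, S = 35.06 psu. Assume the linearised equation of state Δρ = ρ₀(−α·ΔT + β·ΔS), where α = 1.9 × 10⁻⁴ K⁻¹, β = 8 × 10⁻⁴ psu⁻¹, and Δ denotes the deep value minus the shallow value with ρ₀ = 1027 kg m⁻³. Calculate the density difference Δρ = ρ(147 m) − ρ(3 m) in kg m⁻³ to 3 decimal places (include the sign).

-1.081 kg m⁻³

ΔT = +1.5 K, ΔS = -0.96 psu (deep − shallow).
Δρ/ρ₀ = −(1.9 × 10⁻⁴)(+1.5) + (8 × 10⁻⁴)(-0.96) = -1.053 × 10⁻³.
Δρ = 1027 × (-1.053 × 10⁻³) = -1.081 kg m⁻³.
Negative Δρ: lighter below, statically unstable.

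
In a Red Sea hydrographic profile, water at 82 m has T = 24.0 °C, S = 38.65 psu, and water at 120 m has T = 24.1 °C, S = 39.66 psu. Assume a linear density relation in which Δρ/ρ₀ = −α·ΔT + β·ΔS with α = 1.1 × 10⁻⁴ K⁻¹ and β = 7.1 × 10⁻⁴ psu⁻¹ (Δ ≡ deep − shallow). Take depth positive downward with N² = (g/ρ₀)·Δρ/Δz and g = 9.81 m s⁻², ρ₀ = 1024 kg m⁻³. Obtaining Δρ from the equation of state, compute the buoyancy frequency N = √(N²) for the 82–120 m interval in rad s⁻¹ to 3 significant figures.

0.0135 rad s⁻¹

ΔT = +0.1 K, ΔS = +1.01 psu (deep − shallow).
Δρ/ρ₀ = −αΔT + βΔS = -1.10 × 10⁻⁵ + 7.171 × 10⁻⁴ = 7.061 × 10⁻⁴, so Δρ ≈ 0.7230 kg m⁻³.
N² = (g/ρ₀)·Δρ/Δz = g·(Δρ/ρ₀)/Δz = 9.81 × 7.061 × 10⁻⁴ / 38 = 1.8229 × 10⁻⁴ s⁻².
N = √(1.8229 × 10⁻⁴) = 0.013501 rad s⁻¹ ≈ 0.0135 rad s⁻¹.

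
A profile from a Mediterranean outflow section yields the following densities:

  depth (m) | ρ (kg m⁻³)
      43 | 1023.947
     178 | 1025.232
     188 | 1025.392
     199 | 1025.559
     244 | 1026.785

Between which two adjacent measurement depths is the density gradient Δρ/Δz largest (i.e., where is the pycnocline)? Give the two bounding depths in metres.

Compute the density gradient over each adjacent pair:
  43–178 m: Δρ/Δz = 1.285/135 = 9.5 × 10⁻³ kg m⁻⁴
  178–188 m: Δρ/Δz = 0.160/10 = 0.016 kg m⁻⁴
  188–199 m: Δρ/Δz = 0.167/11 = 0.015 kg m⁻⁴
  199–244 m: Δρ/Δz = 1.226/45 = 0.027 kg m⁻⁴
The largest gradient is in the 199–244 m interval — the pycnocline.

199–244 m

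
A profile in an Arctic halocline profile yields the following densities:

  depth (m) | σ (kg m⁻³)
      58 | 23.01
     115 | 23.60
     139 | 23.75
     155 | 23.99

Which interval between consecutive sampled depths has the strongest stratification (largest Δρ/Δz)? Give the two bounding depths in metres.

Compute the density gradient over each adjacent pair:
  58–115 m: Δρ/Δz = 0.59/57 = 0.010 kg m⁻⁴
  115–139 m: Δρ/Δz = 0.15/24 = 6.2 × 10⁻³ kg m⁻⁴
  139–155 m: Δρ/Δz = 0.24/16 = 0.015 kg m⁻⁴
The largest gradient is in the 139–155 m interval — the pycnocline.

139–155 m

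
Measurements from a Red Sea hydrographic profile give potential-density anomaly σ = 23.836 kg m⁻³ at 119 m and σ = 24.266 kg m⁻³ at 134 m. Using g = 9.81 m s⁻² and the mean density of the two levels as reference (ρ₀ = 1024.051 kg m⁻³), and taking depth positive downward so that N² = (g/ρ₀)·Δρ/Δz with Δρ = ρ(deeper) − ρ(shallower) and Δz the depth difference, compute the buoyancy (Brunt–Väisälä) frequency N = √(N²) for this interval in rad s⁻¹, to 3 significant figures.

0.0166 rad s⁻¹

Δρ = 1024.266 − 1023.836 = 0.430 kg m⁻³ over Δz = 134 − 119 = 15 m.
N² = (9.81/1024.051) × (0.430/15) = 2.7462 × 10⁻⁴ s⁻².
N = √(2.7462 × 10⁻⁴) = 0.016572 rad s⁻¹ ≈ 0.0166 rad s⁻¹.
A positive N² confirms static stability across the interval.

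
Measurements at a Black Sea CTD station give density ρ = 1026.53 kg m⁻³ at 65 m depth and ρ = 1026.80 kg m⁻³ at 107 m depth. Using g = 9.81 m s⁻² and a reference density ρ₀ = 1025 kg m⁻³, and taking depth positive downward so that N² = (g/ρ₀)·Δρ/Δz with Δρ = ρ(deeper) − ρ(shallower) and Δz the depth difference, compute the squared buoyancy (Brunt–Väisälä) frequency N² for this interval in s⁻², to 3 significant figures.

6.15 × 10⁻⁵ s⁻²

Δρ = 1026.80 − 1026.53 = 0.27 kg m⁻³ over Δz = 107 − 65 = 42 m.
N² = (9.81/1025) × (0.27/42) = 6.1526 × 10⁻⁵ s⁻² ≈ 6.15 × 10⁻⁵ s⁻².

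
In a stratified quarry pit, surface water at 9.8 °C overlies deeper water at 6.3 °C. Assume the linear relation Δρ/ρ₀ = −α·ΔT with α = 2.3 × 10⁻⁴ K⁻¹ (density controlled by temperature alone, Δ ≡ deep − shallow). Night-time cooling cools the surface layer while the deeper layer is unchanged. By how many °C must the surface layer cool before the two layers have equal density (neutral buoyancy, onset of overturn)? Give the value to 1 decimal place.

With temperature the only control, equal density requires T_surf′ = T_deep.
T_surf′ = 6.3 °C.
Cooling required: 9.8 − 6.3 = 3.5 °C.

3.5 °C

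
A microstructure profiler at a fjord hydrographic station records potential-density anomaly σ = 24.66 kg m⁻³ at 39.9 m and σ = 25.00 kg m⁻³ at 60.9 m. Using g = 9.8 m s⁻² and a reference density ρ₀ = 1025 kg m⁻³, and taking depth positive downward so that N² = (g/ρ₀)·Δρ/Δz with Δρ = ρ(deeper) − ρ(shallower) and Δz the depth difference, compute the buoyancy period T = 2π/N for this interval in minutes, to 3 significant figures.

8.42 min

Δρ = 1025.00 − 1024.66 = 0.34 kg m⁻³ over Δz = 60.9 − 39.9 = 21 m.
N² = (9.8/1025) × (0.34/21) = 1.5480 × 10⁻⁴ s⁻².
N = √(1.5480 × 10⁻⁴) = 0.012442 rad s⁻¹, so T = 2π/N = 505.00 s = 8.4167 min ≈ 8.42 min.
A positive N² confirms static stability across the interval.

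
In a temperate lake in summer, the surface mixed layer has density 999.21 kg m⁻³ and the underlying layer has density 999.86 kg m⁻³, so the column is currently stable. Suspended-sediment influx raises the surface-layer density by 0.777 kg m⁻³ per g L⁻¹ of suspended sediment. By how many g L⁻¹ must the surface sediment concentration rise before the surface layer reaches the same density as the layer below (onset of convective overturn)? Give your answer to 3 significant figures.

Density deficit of the surface layer: 999.86 − 999.21 = 0.65 kg m⁻³.
Required change = 0.65 / 0.777 = 0.837 g L⁻¹.

0.837 g L⁻¹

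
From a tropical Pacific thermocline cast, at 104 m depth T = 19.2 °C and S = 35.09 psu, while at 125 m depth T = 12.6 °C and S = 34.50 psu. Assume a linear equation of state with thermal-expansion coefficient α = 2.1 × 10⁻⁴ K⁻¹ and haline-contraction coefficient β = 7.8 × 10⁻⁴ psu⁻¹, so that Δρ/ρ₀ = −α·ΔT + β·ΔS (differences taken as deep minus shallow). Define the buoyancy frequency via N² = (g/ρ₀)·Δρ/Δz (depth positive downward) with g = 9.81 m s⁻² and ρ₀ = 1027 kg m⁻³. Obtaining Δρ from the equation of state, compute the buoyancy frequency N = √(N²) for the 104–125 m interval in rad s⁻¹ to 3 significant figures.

0.0208 rad s⁻¹

ΔT = -6.6 K, ΔS = -0.59 psu (deep − shallow).
Δρ/ρ₀ = −αΔT + βΔS = 1.386 × 10⁻³ − 4.602 × 10⁻⁴ = 9.258 × 10⁻⁴, so Δρ ≈ 0.9508 kg m⁻³.
N² = (g/ρ₀)·Δρ/Δz = g·(Δρ/ρ₀)/Δz = 9.81 × 9.258 × 10⁻⁴ / 21 = 4.3248 × 10⁻⁴ s⁻².
N = √(4.3248 × 10⁻⁴) = 0.020796 rad s⁻¹ ≈ 0.0208 rad s⁻¹.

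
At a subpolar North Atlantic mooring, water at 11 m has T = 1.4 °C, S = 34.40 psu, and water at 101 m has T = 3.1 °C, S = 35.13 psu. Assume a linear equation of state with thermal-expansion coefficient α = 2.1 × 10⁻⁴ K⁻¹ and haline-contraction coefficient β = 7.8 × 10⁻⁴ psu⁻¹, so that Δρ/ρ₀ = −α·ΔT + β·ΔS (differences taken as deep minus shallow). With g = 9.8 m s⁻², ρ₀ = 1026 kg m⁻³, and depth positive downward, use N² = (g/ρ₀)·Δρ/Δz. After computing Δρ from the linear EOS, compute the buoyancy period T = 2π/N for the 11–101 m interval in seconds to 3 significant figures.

1.31 × 10³ s

ΔT = +1.7 K, ΔS = +0.73 psu (deep − shallow).
Δρ/ρ₀ = −αΔT + βΔS = -3.57 × 10⁻⁴ + 5.694 × 10⁻⁴ = 2.124 × 10⁻⁴, so Δρ ≈ 0.2179 kg m⁻³.
N² = (g/ρ₀)·Δρ/Δz = g·(Δρ/ρ₀)/Δz = 9.8 × 2.124 × 10⁻⁴ / 90 = 2.3128 × 10⁻⁵ s⁻².
N = √(2.3128 × 10⁻⁵) = 4.8092 × 10⁻³ rad s⁻¹ → T = 2π/N = 1.3065 × 10³ s ≈ 1.31 × 10³ s.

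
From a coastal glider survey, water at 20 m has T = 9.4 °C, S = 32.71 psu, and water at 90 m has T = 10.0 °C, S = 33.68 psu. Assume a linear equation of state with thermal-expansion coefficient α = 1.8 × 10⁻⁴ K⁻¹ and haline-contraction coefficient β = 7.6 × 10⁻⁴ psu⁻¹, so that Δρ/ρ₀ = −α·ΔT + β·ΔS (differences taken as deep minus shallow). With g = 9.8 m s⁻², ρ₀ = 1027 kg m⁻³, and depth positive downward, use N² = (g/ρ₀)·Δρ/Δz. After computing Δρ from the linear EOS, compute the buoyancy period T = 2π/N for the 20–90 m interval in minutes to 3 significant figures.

ΔT = +0.6 K, ΔS = +0.97 psu (deep − shallow).
Δρ/ρ₀ = −αΔT + βΔS = -1.08 × 10⁻⁴ + 7.372 × 10⁻⁴ = 6.292 × 10⁻⁴, so Δρ ≈ 0.6462 kg m⁻³.
N² = (g/ρ₀)·Δρ/Δz = g·(Δρ/ρ₀)/Δz = 9.8 × 6.292 × 10⁻⁴ / 70 = 8.8088 × 10⁻⁵ s⁻².
N = √(8.8088 × 10⁻⁵) = 9.3855 × 10⁻³ rad s⁻¹ → T = 2π/N = 669.46 s = 11.158 min ≈ 11.2 min.

11.2 min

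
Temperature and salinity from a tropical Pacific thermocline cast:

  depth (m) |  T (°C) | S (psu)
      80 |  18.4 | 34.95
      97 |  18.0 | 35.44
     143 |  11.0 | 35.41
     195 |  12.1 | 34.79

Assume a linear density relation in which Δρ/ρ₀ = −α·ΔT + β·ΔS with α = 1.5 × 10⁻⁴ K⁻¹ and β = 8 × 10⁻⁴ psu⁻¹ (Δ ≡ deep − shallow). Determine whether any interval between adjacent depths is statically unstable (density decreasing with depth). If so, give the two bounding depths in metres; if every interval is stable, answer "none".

143–195 m

Evaluate Δρ/ρ₀ = −αΔT + βΔS across each adjacent pair:
  80–97 m: −αΔT+βΔS = −(1.5 × 10⁻⁴)(-0.4)+(8 × 10⁻⁴)(+0.49) = 4.5 × 10⁻⁴ → stable
  97–143 m: −αΔT+βΔS = −(1.5 × 10⁻⁴)(-7.0)+(8 × 10⁻⁴)(-0.03) = 1.0 × 10⁻³ → stable
  143–195 m: −αΔT+βΔS = −(1.5 × 10⁻⁴)(+1.1)+(8 × 10⁻⁴)(-0.62) = -6.6 × 10⁻⁴ → UNSTABLE
The 143–195 m interval has Δρ < 0: lighter water underlies denser water.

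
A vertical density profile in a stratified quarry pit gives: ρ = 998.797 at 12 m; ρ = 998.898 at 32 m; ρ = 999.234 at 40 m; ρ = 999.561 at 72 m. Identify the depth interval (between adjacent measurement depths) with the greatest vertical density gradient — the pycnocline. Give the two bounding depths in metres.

32–40 m

Compute the density gradient over each adjacent pair:
  12–32 m: Δρ/Δz = 0.101/20 = 5.1 × 10⁻³ kg m⁻⁴
  32–40 m: Δρ/Δz = 0.336/8 = 0.042 kg m⁻⁴
  40–72 m: Δρ/Δz = 0.327/32 = 0.010 kg m⁻⁴
The largest gradient is in the 32–40 m interval — the pycnocline.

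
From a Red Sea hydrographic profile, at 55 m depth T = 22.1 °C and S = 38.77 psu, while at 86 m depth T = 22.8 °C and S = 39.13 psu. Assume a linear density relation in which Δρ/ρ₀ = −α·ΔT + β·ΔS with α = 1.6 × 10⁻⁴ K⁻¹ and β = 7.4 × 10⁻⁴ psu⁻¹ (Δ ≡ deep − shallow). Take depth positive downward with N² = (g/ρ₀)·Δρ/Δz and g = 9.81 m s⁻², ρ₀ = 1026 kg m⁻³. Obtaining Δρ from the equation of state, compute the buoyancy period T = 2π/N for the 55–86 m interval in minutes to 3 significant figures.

15.0 min

ΔT = +0.7 K, ΔS = +0.36 psu (deep − shallow).
Δρ/ρ₀ = −αΔT + βΔS = -1.12 × 10⁻⁴ + 2.664 × 10⁻⁴ = 1.544 × 10⁻⁴, so Δρ ≈ 0.1584 kg m⁻³.
N² = (g/ρ₀)·Δρ/Δz = g·(Δρ/ρ₀)/Δz = 9.81 × 1.544 × 10⁻⁴ / 31 = 4.8860 × 10⁻⁵ s⁻².
N = √(4.8860 × 10⁻⁵) = 6.9900 × 10⁻³ rad s⁻¹ → T = 2π/N = 898.88 s = 14.981 min ≈ 15.0 min.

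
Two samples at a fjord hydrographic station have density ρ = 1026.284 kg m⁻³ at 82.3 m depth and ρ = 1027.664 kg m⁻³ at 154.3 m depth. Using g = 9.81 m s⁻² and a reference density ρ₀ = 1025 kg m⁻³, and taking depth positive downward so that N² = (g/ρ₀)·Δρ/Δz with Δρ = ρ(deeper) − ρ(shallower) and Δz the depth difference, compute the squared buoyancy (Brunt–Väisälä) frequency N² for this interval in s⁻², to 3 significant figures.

Δρ = 1027.664 − 1026.284 = 1.380 kg m⁻³ over Δz = 154.3 − 82.3 = 72 m.
N² = (9.81/1025) × (1.380/72) = 1.8344 × 10⁻⁴ s⁻² ≈ 1.83 × 10⁻⁴ s⁻².

1.83 × 10⁻⁴ s⁻²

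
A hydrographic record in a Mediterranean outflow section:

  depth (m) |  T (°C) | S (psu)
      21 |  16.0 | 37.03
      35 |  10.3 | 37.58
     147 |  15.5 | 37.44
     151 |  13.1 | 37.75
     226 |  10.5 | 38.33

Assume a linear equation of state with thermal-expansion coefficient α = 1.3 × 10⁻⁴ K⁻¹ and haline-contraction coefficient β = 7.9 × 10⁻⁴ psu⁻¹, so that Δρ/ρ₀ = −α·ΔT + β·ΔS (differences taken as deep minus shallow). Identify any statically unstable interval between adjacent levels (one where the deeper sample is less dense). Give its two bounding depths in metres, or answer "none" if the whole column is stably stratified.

35–147 m

Evaluate Δρ/ρ₀ = −αΔT + βΔS across each adjacent pair:
  21–35 m: −αΔT+βΔS = −(1.3 × 10⁻⁴)(-5.7)+(7.9 × 10⁻⁴)(+0.55) = 1.2 × 10⁻³ → stable
  35–147 m: −αΔT+βΔS = −(1.3 × 10⁻⁴)(+5.2)+(7.9 × 10⁻⁴)(-0.14) = -7.9 × 10⁻⁴ → UNSTABLE
  147–151 m: −αΔT+βΔS = −(1.3 × 10⁻⁴)(-2.4)+(7.9 × 10⁻⁴)(+0.31) = 5.6 × 10⁻⁴ → stable
  151–226 m: −αΔT+βΔS = −(1.3 × 10⁻⁴)(-2.6)+(7.9 × 10⁻⁴)(+0.58) = 8.0 × 10⁻⁴ → stable
The 35–147 m interval has Δρ < 0: lighter water underlies denser water.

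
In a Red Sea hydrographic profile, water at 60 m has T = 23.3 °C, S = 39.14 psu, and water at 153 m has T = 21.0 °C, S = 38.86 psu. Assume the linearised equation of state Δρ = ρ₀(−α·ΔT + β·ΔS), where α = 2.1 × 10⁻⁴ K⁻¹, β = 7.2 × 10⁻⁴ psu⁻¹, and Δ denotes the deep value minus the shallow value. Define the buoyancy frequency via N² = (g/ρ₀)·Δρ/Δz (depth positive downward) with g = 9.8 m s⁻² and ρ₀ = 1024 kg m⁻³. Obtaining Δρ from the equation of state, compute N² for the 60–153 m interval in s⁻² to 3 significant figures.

2.97 × 10⁻⁵ s⁻²

ΔT = -2.3 K, ΔS = -0.28 psu (deep − shallow).
Δρ/ρ₀ = −αΔT + βΔS = 4.83 × 10⁻⁴ − 2.016 × 10⁻⁴ = 2.814 × 10⁻⁴, so Δρ ≈ 0.2882 kg m⁻³.
N² = (g/ρ₀)·Δρ/Δz = g·(Δρ/ρ₀)/Δz = 9.8 × 2.814 × 10⁻⁴ / 93 = 2.9653 × 10⁻⁵ s⁻² ≈ 2.97 × 10⁻⁵ s⁻².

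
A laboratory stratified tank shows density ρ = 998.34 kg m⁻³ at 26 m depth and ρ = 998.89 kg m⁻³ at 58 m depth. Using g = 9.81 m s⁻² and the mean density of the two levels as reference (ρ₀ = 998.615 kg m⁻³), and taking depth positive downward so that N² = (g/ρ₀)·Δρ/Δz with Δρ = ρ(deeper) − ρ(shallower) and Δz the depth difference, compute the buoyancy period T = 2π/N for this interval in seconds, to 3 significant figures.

Δρ = 998.89 − 998.34 = 0.55 kg m⁻³ over Δz = 58 − 26 = 32 m.
N² = (9.81/998.615) × (0.55/32) = 1.6884 × 10⁻⁴ s⁻².
N = √(1.6884 × 10⁻⁴) = 0.012994 rad s⁻¹, so T = 2π/N = 483.55 s ≈ 484 s.

484 s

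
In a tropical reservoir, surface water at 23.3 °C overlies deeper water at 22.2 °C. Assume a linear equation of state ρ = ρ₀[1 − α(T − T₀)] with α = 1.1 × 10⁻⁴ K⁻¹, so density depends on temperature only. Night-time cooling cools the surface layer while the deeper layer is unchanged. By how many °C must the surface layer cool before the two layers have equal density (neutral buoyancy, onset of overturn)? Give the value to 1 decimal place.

1.1 °C

With temperature the only control, equal density requires T_surf′ = T_deep.
T_surf′ = 22.2 °C.
Cooling required: 23.3 − 22.2 = 1.1 °C.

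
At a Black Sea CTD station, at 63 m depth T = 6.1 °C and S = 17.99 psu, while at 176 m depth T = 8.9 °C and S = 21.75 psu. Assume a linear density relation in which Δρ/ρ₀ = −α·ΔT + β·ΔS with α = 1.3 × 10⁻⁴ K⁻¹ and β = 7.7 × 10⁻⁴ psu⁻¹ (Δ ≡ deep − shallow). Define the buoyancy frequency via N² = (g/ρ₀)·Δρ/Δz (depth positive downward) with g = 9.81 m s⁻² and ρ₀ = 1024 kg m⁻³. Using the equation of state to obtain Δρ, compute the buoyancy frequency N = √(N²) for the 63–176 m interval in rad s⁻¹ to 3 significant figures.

0.0148 rad s⁻¹

ΔT = +2.8 K, ΔS = +3.76 psu (deep − shallow).
Δρ/ρ₀ = −αΔT + βΔS = -3.64 × 10⁻⁴ + 2.8952 × 10⁻³ = 2.5312 × 10⁻³, so Δρ ≈ 2.592 kg m⁻³.
N² = (g/ρ₀)·Δρ/Δz = g·(Δρ/ρ₀)/Δz = 9.81 × 2.5312 × 10⁻³ / 113 = 2.1974 × 10⁻⁴ s⁻².
N = √(2.1974 × 10⁻⁴) = 0.014824 rad s⁻¹ ≈ 0.0148 rad s⁻¹.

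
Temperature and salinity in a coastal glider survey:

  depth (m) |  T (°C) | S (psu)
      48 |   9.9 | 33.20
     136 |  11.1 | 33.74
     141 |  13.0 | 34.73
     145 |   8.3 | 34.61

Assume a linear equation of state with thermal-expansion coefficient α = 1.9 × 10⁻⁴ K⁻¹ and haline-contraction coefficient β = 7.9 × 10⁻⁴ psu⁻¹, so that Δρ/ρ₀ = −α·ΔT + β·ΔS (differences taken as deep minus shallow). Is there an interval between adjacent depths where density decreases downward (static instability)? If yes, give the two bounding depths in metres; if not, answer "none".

none

Evaluate Δρ/ρ₀ = −αΔT + βΔS across each adjacent pair:
  48–136 m: −αΔT+βΔS = −(1.9 × 10⁻⁴)(+1.2)+(7.9 × 10⁻⁴)(+0.54) = 2.0 × 10⁻⁴ → stable
  136–141 m: −αΔT+βΔS = −(1.9 × 10⁻⁴)(+1.9)+(7.9 × 10⁻⁴)(+0.99) = 4.2 × 10⁻⁴ → stable
  141–145 m: −αΔT+βΔS = −(1.9 × 10⁻⁴)(-4.7)+(7.9 × 10⁻⁴)(-0.12) = 8.0 × 10⁻⁴ → stable
Every interval has Δρ > 0: the column is stably stratified throughout.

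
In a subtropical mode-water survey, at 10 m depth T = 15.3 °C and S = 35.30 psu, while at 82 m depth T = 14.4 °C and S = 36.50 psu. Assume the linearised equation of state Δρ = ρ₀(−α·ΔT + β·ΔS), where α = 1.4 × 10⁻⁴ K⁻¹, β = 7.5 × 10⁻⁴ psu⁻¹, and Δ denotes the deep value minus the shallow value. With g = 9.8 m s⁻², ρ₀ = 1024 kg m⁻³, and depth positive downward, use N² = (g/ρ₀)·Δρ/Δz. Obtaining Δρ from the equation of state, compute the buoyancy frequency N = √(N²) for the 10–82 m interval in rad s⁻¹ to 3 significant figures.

ΔT = -0.9 K, ΔS = +1.20 psu (deep − shallow).
Δρ/ρ₀ = −αΔT + βΔS = 1.26 × 10⁻⁴ + 9.00 × 10⁻⁴ = 1.026 × 10⁻³, so Δρ ≈ 1.051 kg m⁻³.
N² = (g/ρ₀)·Δρ/Δz = g·(Δρ/ρ₀)/Δz = 9.8 × 1.026 × 10⁻³ / 72 = 1.3965 × 10⁻⁴ s⁻².
N = √(1.3965 × 10⁻⁴) = 0.011817 rad s⁻¹ ≈ 0.0118 rad s⁻¹.

0.0118 rad s⁻¹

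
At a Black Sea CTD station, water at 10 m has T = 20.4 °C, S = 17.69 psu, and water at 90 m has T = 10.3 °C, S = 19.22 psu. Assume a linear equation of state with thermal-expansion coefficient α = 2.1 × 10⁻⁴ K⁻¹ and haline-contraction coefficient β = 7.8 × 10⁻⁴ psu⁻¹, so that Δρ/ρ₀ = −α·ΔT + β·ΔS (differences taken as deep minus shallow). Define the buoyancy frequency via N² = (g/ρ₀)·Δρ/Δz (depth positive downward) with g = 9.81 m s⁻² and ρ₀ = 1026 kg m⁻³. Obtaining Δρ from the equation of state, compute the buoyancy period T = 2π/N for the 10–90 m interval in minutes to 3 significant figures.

5.19 min

ΔT = -10.1 K, ΔS = +1.53 psu (deep − shallow).
Δρ/ρ₀ = −αΔT + βΔS = 2.121 × 10⁻³ + 1.1934 × 10⁻³ = 3.3144 × 10⁻³, so Δρ ≈ 3.401 kg m⁻³.
N² = (g/ρ₀)·Δρ/Δz = g·(Δρ/ρ₀)/Δz = 9.81 × 3.3144 × 10⁻³ / 80 = 4.0643 × 10⁻⁴ s⁻².
N = √(4.0643 × 10⁻⁴) = 0.020160 rad s⁻¹ → T = 2π/N = 311.67 s = 5.1945 min ≈ 5.19 min.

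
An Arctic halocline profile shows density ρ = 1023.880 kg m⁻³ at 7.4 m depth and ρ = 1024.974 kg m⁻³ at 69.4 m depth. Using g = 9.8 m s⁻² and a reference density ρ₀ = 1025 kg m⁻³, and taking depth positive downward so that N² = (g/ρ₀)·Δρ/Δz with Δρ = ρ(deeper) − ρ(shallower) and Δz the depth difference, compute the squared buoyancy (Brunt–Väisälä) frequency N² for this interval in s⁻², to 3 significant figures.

Δρ = 1024.974 − 1023.880 = 1.094 kg m⁻³ over Δz = 69.4 − 7.4 = 62 m.
N² = (9.8/1025) × (1.094/62) = 1.6870 × 10⁻⁴ s⁻² ≈ 1.69 × 10⁻⁴ s⁻².

1.69 × 10⁻⁴ s⁻²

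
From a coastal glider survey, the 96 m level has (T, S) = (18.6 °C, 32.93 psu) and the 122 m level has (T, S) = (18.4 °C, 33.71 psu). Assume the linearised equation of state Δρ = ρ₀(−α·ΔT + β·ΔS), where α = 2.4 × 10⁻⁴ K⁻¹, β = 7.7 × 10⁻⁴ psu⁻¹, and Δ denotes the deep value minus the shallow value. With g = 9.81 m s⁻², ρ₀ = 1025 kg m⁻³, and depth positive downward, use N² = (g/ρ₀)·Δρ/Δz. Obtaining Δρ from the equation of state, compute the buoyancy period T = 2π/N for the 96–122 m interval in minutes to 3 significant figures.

ΔT = -0.2 K, ΔS = +0.78 psu (deep − shallow).
Δρ/ρ₀ = −αΔT + βΔS = 4.80 × 10⁻⁵ + 6.006 × 10⁻⁴ = 6.486 × 10⁻⁴, so Δρ ≈ 0.6648 kg m⁻³.
N² = (g/ρ₀)·Δρ/Δz = g·(Δρ/ρ₀)/Δz = 9.81 × 6.486 × 10⁻⁴ / 26 = 2.4472 × 10⁻⁴ s⁻².
N = √(2.4472 × 10⁻⁴) = 0.015644 rad s⁻¹ → T = 2π/N = 401.64 s = 6.6940 min ≈ 6.69 min.

6.69 min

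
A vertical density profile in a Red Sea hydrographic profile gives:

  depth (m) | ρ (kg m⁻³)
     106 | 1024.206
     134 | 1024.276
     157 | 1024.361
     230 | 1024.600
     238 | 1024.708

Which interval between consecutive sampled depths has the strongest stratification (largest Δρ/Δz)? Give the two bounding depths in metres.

Compute the density gradient over each adjacent pair:
  106–134 m: Δρ/Δz = 0.070/28 = 2.5 × 10⁻³ kg m⁻⁴
  134–157 m: Δρ/Δz = 0.085/23 = 3.7 × 10⁻³ kg m⁻⁴
  157–230 m: Δρ/Δz = 0.239/73 = 3.3 × 10⁻³ kg m⁻⁴
  230–238 m: Δρ/Δz = 0.108/8 = 0.013 kg m⁻⁴
The largest gradient is in the 230–238 m interval — the pycnocline.

230–238 m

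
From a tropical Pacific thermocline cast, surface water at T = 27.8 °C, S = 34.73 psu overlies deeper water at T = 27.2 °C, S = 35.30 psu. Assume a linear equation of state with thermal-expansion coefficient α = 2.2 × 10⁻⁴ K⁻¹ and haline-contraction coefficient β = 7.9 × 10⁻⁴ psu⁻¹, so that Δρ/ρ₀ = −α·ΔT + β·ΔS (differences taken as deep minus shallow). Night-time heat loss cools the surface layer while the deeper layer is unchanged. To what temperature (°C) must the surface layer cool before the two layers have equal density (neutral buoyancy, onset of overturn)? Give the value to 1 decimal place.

25.2 °C

Neutral buoyancy requires Δρ = 0, i.e. −α(T_deep − T_surf′) + β(S_deep − S_surf) = 0.
T_surf′ = T_deep − (β/α)·ΔS = 27.2 − (7.9 × 10⁻⁴/2.2 × 10⁻⁴)·(+0.57) = 25.153 °C.
Cooling required: 27.8 − (25.153) = 2.647 °C.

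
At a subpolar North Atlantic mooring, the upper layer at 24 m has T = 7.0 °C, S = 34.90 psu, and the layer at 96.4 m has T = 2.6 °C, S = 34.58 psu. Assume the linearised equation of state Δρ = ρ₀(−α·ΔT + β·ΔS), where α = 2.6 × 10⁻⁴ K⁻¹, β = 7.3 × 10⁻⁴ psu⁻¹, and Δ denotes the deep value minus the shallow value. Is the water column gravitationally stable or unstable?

ΔT = 2.6 − 7.0 = -4.4 K and ΔS = 34.58 − 34.90 = -0.32 psu (deep − shallow).
−αΔT = 1.144 × 10⁻³; βΔS = -2.336 × 10⁻⁴; sum Δρ/ρ₀ = 9.104 × 10⁻⁴.
Δρ/ρ₀ > 0, so Δρ > 0: deeper water is denser → statically stable.

stable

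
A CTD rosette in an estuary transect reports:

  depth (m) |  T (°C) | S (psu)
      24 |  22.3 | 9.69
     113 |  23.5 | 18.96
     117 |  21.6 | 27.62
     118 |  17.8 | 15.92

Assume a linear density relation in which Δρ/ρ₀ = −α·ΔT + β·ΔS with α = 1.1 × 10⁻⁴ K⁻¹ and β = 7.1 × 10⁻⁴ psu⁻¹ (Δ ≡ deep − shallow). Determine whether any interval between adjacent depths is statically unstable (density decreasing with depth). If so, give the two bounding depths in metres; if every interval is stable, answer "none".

Evaluate Δρ/ρ₀ = −αΔT + βΔS across each adjacent pair:
  24–113 m: −αΔT+βΔS = −(1.1 × 10⁻⁴)(+1.2)+(7.1 × 10⁻⁴)(+9.27) = 6.4 × 10⁻³ → stable
  113–117 m: −αΔT+βΔS = −(1.1 × 10⁻⁴)(-1.9)+(7.1 × 10⁻⁴)(+8.66) = 6.4 × 10⁻³ → stable
  117–118 m: −αΔT+βΔS = −(1.1 × 10⁻⁴)(-3.8)+(7.1 × 10⁻⁴)(-11.70) = -7.9 × 10⁻³ → UNSTABLE
The 117–118 m interval has Δρ < 0: lighter water underlies denser water.

117–118 m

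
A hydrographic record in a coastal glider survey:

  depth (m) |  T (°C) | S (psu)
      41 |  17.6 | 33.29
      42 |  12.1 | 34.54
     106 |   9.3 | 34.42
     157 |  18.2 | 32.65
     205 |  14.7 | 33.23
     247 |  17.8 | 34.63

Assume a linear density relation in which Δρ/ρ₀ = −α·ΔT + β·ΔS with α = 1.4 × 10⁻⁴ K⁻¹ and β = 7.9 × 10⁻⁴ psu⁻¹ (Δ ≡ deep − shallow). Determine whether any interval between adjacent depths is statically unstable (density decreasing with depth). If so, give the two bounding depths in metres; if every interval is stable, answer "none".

Evaluate Δρ/ρ₀ = −αΔT + βΔS across each adjacent pair:
  41–42 m: −αΔT+βΔS = −(1.4 × 10⁻⁴)(-5.5)+(7.9 × 10⁻⁴)(+1.25) = 1.8 × 10⁻³ → stable
  42–106 m: −αΔT+βΔS = −(1.4 × 10⁻⁴)(-2.8)+(7.9 × 10⁻⁴)(-0.12) = 3.0 × 10⁻⁴ → stable
  106–157 m: −αΔT+βΔS = −(1.4 × 10⁻⁴)(+8.9)+(7.9 × 10⁻⁴)(-1.77) = -2.6 × 10⁻³ → UNSTABLE
  157–205 m: −αΔT+βΔS = −(1.4 × 10⁻⁴)(-3.5)+(7.9 × 10⁻⁴)(+0.58) = 9.5 × 10⁻⁴ → stable
  205–247 m: −αΔT+βΔS = −(1.4 × 10⁻⁴)(+3.1)+(7.9 × 10⁻⁴)(+1.40) = 6.7 × 10⁻⁴ → stable
The 106–157 m interval has Δρ < 0: lighter water underlies denser water.

106–157 m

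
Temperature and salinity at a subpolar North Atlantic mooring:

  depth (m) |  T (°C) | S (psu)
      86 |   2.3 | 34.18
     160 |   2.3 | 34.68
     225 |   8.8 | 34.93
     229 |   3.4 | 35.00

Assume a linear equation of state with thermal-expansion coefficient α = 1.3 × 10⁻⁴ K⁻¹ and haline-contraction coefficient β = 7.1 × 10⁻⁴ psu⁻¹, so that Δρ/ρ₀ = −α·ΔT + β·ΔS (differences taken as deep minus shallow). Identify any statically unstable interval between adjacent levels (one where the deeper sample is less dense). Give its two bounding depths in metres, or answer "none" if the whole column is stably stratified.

160–225 m

Evaluate Δρ/ρ₀ = −αΔT + βΔS across each adjacent pair:
  86–160 m: −αΔT+βΔS = −(1.3 × 10⁻⁴)(+0.0)+(7.1 × 10⁻⁴)(+0.50) = 3.6 × 10⁻⁴ → stable
  160–225 m: −αΔT+βΔS = −(1.3 × 10⁻⁴)(+6.5)+(7.1 × 10⁻⁴)(+0.25) = -6.7 × 10⁻⁴ → UNSTABLE
  225–229 m: −αΔT+βΔS = −(1.3 × 10⁻⁴)(-5.4)+(7.1 × 10⁻⁴)(+0.07) = 7.5 × 10⁻⁴ → stable
The 160–225 m interval has Δρ < 0: lighter water underlies denser water.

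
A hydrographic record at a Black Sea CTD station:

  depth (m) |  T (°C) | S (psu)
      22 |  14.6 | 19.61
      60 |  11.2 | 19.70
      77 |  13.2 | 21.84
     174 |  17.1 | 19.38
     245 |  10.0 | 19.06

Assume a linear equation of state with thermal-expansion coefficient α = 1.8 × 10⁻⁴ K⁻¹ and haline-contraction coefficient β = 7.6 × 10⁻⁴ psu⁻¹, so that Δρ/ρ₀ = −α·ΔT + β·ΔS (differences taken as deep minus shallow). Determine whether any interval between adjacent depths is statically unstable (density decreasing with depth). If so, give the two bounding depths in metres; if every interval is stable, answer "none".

77–174 m

Evaluate Δρ/ρ₀ = −αΔT + βΔS across each adjacent pair:
  22–60 m: −αΔT+βΔS = −(1.8 × 10⁻⁴)(-3.4)+(7.6 × 10⁻⁴)(+0.09) = 6.8 × 10⁻⁴ → stable
  60–77 m: −αΔT+βΔS = −(1.8 × 10⁻⁴)(+2.0)+(7.6 × 10⁻⁴)(+2.14) = 1.3 × 10⁻³ → stable
  77–174 m: −αΔT+βΔS = −(1.8 × 10⁻⁴)(+3.9)+(7.6 × 10⁻⁴)(-2.46) = -2.6 × 10⁻³ → UNSTABLE
  174–245 m: −αΔT+βΔS = −(1.8 × 10⁻⁴)(-7.1)+(7.6 × 10⁻⁴)(-0.32) = 1.0 × 10⁻³ → stable
The 77–174 m interval has Δρ < 0: lighter water underlies denser water.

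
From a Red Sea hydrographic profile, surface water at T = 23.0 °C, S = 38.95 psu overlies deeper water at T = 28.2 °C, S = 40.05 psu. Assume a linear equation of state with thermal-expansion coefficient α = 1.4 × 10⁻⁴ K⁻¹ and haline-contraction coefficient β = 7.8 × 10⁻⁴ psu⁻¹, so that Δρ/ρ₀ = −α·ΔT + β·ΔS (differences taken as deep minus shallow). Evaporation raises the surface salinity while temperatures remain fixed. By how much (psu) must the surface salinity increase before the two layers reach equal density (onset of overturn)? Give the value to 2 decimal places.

Neutral buoyancy requires −α(T_deep − T_surf) + β(S_deep − S_surf′) = 0.
S_surf′ = S_deep − (α/β)·ΔT = 40.05 − (1.4 × 10⁻⁴/7.8 × 10⁻⁴)·(+5.2) = 39.1167 psu.
Increase required: 39.1167 − 38.95 = 0.1667 psu.

0.17 psu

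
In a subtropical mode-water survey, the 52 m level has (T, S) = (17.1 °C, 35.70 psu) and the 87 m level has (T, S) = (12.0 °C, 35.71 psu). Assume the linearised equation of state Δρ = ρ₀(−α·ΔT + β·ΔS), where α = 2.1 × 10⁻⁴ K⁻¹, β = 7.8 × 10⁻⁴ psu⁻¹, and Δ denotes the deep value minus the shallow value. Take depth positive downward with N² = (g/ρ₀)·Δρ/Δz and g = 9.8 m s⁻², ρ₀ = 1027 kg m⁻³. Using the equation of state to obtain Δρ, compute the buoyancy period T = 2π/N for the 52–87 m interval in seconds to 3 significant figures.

ΔT = -5.1 K, ΔS = +0.01 psu (deep − shallow).
Δρ/ρ₀ = −αΔT + βΔS = 1.071 × 10⁻³ + 7.80 × 10⁻⁶ = 1.0788 × 10⁻³, so Δρ ≈ 1.108 kg m⁻³.
N² = (g/ρ₀)·Δρ/Δz = g·(Δρ/ρ₀)/Δz = 9.8 × 1.0788 × 10⁻³ / 35 = 3.0206 × 10⁻⁴ s⁻².
N = √(3.0206 × 10⁻⁴) = 0.017380 rad s⁻¹ → T = 2π/N = 361.52 s ≈ 362 s.

362 s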